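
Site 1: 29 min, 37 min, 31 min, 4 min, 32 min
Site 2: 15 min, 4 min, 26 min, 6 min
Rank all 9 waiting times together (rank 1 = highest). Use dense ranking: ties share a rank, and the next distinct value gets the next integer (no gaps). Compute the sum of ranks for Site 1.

18

Sorted (descending): 37, 32, 31, 29, 26, 15, 6, 4, 4
The 2 values of 4 share dense rank 8.
Remaining distinct values take the next consecutive integers.
Site 1 values → pooled ranks: 29→4, 37→1, 31→3, 4→8, 32→2
Rank sum = 4 + 1 + 3 + 8 + 2 = 18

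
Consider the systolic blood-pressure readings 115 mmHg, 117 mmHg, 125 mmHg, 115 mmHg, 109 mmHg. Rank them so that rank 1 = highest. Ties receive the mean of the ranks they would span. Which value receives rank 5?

Sorted (descending): 125, 117, 115, 115, 109
The 2 values of 115 occupy positions 3–4 → average rank (3+4)/2 = 3.5.
Rank 5 → value 109.

109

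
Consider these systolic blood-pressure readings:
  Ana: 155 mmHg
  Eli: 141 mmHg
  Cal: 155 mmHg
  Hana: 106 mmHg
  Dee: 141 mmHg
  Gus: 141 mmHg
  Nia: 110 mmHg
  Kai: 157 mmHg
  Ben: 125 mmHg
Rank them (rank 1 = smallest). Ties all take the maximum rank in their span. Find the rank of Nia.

Sorted (ascending): 106, 110, 125, 141, 141, 141, 155, 155, 157
The 3 values of 141 occupy positions 4–6 → each gets rank 6.
The 2 values of 155 occupy positions 7–8 → each gets rank 8.
Nia has value 110 mmHg → rank 2.

2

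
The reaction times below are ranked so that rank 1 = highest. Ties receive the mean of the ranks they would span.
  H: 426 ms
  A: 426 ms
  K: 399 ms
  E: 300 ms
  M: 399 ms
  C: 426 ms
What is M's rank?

4.5

Sorted (descending): 426, 426, 426, 399, 399, 300
The 3 values of 426 occupy positions 1–3 → average rank 2.
The 2 values of 399 occupy positions 4–5 → average rank (4+5)/2 = 4.5.
M has value 399 ms → rank 4.5.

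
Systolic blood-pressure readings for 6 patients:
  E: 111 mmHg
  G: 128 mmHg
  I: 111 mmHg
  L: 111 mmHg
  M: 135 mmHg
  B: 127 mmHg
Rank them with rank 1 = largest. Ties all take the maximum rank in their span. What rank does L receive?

Sorted (descending): 135, 128, 127, 111, 111, 111
The 3 values of 111 occupy positions 4–6 → each gets rank 6.
L has value 111 mmHg → rank 6.

6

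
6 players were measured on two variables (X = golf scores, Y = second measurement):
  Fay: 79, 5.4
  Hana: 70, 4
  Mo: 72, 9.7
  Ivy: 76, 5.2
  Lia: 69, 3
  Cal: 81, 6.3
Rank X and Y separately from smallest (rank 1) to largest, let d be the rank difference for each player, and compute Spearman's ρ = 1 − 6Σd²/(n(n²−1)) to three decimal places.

0.657

Ranks of variable 1: 5, 2, 3, 4, 1, 6
Ranks of variable 2: 4, 2, 6, 3, 1, 5
d = r₁ − r₂: 1, 0, -3, 1, 0, 1
d²: 1, 0, 9, 1, 0, 1; Σd² = 12
ρ = 1 − 6·12/(6·35) = 1 − 72/210 = 0.657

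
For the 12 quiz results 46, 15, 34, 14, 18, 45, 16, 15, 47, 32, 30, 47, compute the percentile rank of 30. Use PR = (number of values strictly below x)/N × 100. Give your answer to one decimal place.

41.7

N = 12.
Strictly below 30: 5. Equal to 30: 1.
PR = 5/12 × 100 = 41.7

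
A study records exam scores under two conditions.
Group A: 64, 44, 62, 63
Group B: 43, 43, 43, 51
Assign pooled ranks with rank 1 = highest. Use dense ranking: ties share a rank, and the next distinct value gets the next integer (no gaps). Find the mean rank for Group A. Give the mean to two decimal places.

2.75

Sorted (descending): 64, 63, 62, 51, 44, 43, 43, 43
The 3 values of 43 share dense rank 6.
Remaining distinct values take the next consecutive integers.
Group A values → pooled ranks: 64→1, 44→5, 62→3, 63→2
Mean rank = (1 + 5 + 3 + 2) / 4 = 2.75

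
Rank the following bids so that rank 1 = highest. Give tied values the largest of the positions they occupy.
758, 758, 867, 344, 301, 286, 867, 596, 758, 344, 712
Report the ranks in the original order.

5, 5, 2, 9, 10, 11, 2, 7, 5, 9, 6

Sorted (descending): 867, 867, 758, 758, 758, 712, 596, 344, 344, 301, 286
The 2 values of 867 occupy positions 1–2 → each gets rank 2.
The 3 values of 758 occupy positions 3–5 → each gets rank 5.
The 2 values of 344 occupy positions 8–9 → each gets rank 9.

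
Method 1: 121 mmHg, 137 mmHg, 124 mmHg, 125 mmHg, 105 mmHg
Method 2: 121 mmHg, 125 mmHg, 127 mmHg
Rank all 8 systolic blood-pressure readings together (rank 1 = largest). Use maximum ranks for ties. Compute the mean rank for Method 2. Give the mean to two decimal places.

Sorted (descending): 137, 127, 125, 125, 124, 121, 121, 105
The 2 values of 125 occupy positions 3–4 → each gets rank 4.
The 2 values of 121 occupy positions 6–7 → each gets rank 7.
Method 2 values → pooled ranks: 121→7, 125→4, 127→2
Mean rank = (7 + 4 + 2) / 3 = 4.33

4.33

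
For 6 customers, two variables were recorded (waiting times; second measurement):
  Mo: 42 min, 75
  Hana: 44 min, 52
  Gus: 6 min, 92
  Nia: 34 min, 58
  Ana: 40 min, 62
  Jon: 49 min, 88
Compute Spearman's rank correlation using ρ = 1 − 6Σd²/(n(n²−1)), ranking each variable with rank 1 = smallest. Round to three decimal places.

Ranks of variable 1: 4, 5, 1, 2, 3, 6
Ranks of variable 2: 4, 1, 6, 2, 3, 5
d = r₁ − r₂: 0, 4, -5, 0, 0, 1
d²: 0, 16, 25, 0, 0, 1; Σd² = 42
ρ = 1 − 6·42/(6·35) = 1 − 252/210 = -0.200

-0.200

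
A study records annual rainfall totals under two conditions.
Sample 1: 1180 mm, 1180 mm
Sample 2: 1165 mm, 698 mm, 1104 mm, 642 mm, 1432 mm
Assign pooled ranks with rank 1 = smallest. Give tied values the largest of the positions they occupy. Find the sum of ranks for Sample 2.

17

Sorted (ascending): 642, 698, 1104, 1165, 1180, 1180, 1432
The 2 values of 1180 occupy positions 5–6 → each gets rank 6.
Sample 2 values → pooled ranks: 1165→4, 698→2, 1104→3, 642→1, 1432→7
Rank sum = 4 + 2 + 3 + 1 + 7 = 17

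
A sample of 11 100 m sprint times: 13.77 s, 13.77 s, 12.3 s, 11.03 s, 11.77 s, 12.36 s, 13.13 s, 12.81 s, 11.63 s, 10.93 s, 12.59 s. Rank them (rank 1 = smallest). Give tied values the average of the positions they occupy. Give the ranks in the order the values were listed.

Sorted (ascending): 10.93, 11.03, 11.63, 11.77, 12.3, 12.36, 12.59, 12.81, 13.13, 13.77, 13.77
The 2 values of 13.77 occupy positions 10–11 → average rank (10+11)/2 = 10.5.

10.5, 10.5, 5, 2, 4, 6, 9, 8, 3, 1, 7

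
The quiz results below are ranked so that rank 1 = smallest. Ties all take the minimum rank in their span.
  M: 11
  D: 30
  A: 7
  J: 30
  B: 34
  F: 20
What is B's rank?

Sorted (ascending): 7, 11, 20, 30, 30, 34
The 2 values of 30 occupy positions 4–5 → each gets rank 4.
B has value 34 → rank 6.

6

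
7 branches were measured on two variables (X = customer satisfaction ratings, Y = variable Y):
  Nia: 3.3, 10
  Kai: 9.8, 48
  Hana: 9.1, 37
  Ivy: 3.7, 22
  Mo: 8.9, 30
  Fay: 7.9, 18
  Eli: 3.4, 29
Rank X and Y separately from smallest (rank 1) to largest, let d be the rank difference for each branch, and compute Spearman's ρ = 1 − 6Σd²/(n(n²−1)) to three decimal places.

0.857

Ranks of variable 1: 1, 7, 6, 3, 5, 4, 2
Ranks of variable 2: 1, 7, 6, 3, 5, 2, 4
d = r₁ − r₂: 0, 0, 0, 0, 0, 2, -2
d²: 0, 0, 0, 0, 0, 4, 4; Σd² = 8
ρ = 1 − 6·8/(7·48) = 1 − 48/336 = 0.857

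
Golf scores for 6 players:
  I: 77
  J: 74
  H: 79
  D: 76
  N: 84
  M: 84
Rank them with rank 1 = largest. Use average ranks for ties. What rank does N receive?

1.5

Sorted (descending): 84, 84, 79, 77, 76, 74
The 2 values of 84 occupy positions 1–2 → average rank (1+2)/2 = 1.5.
N has value 84 → rank 1.5.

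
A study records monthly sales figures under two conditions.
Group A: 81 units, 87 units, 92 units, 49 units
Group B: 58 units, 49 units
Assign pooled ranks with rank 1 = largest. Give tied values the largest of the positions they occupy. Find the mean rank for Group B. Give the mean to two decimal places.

Sorted (descending): 92, 87, 81, 58, 49, 49
The 2 values of 49 occupy positions 5–6 → each gets rank 6.
Group B values → pooled ranks: 58→4, 49→6
Mean rank = (4 + 6) / 2 = 5.00

5.00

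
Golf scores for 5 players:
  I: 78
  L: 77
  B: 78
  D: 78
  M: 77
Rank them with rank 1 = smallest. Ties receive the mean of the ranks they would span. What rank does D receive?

4

Sorted (ascending): 77, 77, 78, 78, 78
The 2 values of 77 occupy positions 1–2 → average rank (1+2)/2 = 1.5.
The 3 values of 78 occupy positions 3–5 → average rank 4.
D has value 78 → rank 4.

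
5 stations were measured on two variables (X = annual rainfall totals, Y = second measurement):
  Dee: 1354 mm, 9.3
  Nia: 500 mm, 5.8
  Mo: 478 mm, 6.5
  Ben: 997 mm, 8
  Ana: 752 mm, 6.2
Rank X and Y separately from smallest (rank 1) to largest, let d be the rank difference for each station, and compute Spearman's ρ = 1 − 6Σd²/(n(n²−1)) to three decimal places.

Ranks of variable 1: 5, 2, 1, 4, 3
Ranks of variable 2: 5, 1, 3, 4, 2
d = r₁ − r₂: 0, 1, -2, 0, 1
d²: 0, 1, 4, 0, 1; Σd² = 6
ρ = 1 − 6·6/(5·24) = 1 − 36/120 = 0.700

0.700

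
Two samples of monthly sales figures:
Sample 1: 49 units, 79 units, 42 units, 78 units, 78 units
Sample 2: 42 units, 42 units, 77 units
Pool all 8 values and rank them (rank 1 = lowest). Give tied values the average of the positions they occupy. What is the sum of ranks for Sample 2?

Sorted (ascending): 42, 42, 42, 49, 77, 78, 78, 79
The 3 values of 42 occupy positions 1–3 → average rank 2.
The 2 values of 78 occupy positions 6–7 → average rank (6+7)/2 = 6.5.
Sample 2 values → pooled ranks: 42→2, 42→2, 77→5
Rank sum = 2 + 2 + 5 = 9

9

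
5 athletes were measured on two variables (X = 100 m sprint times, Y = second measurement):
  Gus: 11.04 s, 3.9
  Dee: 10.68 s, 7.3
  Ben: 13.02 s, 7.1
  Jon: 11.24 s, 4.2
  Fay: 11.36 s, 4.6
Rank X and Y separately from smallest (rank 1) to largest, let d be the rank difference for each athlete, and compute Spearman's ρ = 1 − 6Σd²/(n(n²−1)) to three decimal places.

0.000

Ranks of variable 1: 2, 1, 5, 3, 4
Ranks of variable 2: 1, 5, 4, 2, 3
d = r₁ − r₂: 1, -4, 1, 1, 1
d²: 1, 16, 1, 1, 1; Σd² = 20
ρ = 1 − 6·20/(5·24) = 1 − 120/120 = 0.000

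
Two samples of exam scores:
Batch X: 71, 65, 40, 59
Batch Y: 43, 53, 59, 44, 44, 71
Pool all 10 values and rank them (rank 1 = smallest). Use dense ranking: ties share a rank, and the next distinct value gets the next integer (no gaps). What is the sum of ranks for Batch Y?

24

Sorted (ascending): 40, 43, 44, 44, 53, 59, 59, 65, 71, 71
The 2 values of 44 share dense rank 3.
The 2 values of 59 share dense rank 5.
The 2 values of 71 share dense rank 7.
Remaining distinct values take the next consecutive integers.
Batch Y values → pooled ranks: 43→2, 53→4, 59→5, 44→3, 44→3, 71→7
Rank sum = 2 + 4 + 5 + 3 + 3 + 7 = 24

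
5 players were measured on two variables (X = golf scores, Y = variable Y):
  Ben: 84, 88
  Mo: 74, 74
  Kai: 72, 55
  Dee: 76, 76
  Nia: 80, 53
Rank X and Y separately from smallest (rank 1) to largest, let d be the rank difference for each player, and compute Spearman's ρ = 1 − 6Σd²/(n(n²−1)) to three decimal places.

0.400

Ranks of variable 1: 5, 2, 1, 3, 4
Ranks of variable 2: 5, 3, 2, 4, 1
d = r₁ − r₂: 0, -1, -1, -1, 3
d²: 0, 1, 1, 1, 9; Σd² = 12
ρ = 1 − 6·12/(5·24) = 1 − 72/120 = 0.400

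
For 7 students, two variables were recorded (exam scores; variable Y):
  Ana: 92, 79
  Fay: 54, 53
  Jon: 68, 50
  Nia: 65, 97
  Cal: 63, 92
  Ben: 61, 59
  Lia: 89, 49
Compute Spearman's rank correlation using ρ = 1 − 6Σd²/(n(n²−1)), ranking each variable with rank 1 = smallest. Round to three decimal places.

-0.143

Ranks of variable 1: 7, 1, 5, 4, 3, 2, 6
Ranks of variable 2: 5, 3, 2, 7, 6, 4, 1
d = r₁ − r₂: 2, -2, 3, -3, -3, -2, 5
d²: 4, 4, 9, 9, 9, 4, 25; Σd² = 64
ρ = 1 − 6·64/(7·48) = 1 − 384/336 = -0.143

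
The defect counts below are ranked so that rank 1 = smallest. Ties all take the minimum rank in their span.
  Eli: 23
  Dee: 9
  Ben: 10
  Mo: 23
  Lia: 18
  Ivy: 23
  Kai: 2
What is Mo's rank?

Sorted (ascending): 2, 9, 10, 18, 23, 23, 23
The 3 values of 23 occupy positions 5–7 → each gets rank 5.
Mo has value 23 → rank 5.

5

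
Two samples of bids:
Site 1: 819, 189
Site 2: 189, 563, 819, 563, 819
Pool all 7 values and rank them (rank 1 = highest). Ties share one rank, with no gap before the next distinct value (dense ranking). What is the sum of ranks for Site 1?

4

Sorted (descending): 819, 819, 819, 563, 563, 189, 189
The 3 values of 819 share dense rank 1.
The 2 values of 563 share dense rank 2.
The 2 values of 189 share dense rank 3.
Site 1 values → pooled ranks: 819→1, 189→3
Rank sum = 1 + 3 = 4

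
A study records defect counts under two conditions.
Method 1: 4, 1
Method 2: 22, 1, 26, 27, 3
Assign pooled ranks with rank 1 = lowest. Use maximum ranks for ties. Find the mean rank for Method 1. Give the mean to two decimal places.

Sorted (ascending): 1, 1, 3, 4, 22, 26, 27
The 2 values of 1 occupy positions 1–2 → each gets rank 2.
Method 1 values → pooled ranks: 4→4, 1→2
Mean rank = (4 + 2) / 2 = 3.00

3.00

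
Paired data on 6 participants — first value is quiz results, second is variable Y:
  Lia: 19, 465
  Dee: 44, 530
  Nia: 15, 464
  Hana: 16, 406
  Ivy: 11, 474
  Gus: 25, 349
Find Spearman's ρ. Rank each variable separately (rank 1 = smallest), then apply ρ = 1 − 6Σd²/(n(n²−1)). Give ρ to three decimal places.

0.029

Ranks of variable 1: 4, 6, 2, 3, 1, 5
Ranks of variable 2: 4, 6, 3, 2, 5, 1
d = r₁ − r₂: 0, 0, -1, 1, -4, 4
d²: 0, 0, 1, 1, 16, 16; Σd² = 34
ρ = 1 − 6·34/(6·35) = 1 − 204/210 = 0.029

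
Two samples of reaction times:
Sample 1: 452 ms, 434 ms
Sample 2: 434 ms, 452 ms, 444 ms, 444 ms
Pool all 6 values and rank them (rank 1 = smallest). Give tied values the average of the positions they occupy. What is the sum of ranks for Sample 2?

14

Sorted (ascending): 434, 434, 444, 444, 452, 452
The 2 values of 434 occupy positions 1–2 → average rank (1+2)/2 = 1.5.
The 2 values of 444 occupy positions 3–4 → average rank (3+4)/2 = 3.5.
The 2 values of 452 occupy positions 5–6 → average rank (5+6)/2 = 5.5.
Sample 2 values → pooled ranks: 434→1.5, 452→5.5, 444→3.5, 444→3.5
Rank sum = 1.5 + 5.5 + 3.5 + 3.5 = 14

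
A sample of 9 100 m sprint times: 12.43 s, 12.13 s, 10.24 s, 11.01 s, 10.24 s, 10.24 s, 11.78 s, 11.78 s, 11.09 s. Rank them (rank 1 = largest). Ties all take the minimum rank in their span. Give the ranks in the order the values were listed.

1, 2, 7, 6, 7, 7, 3, 3, 5

Sorted (descending): 12.43, 12.13, 11.78, 11.78, 11.09, 11.01, 10.24, 10.24, 10.24
The 2 values of 11.78 occupy positions 3–4 → each gets rank 3.
The 3 values of 10.24 occupy positions 7–9 → each gets rank 7.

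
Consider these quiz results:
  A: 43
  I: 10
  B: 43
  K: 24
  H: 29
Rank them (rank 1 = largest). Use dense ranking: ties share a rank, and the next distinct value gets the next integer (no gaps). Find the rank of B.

1

Sorted (descending): 43, 43, 29, 24, 10
The 2 values of 43 share dense rank 1.
Remaining distinct values take the next consecutive integers.
B has value 43 → rank 1.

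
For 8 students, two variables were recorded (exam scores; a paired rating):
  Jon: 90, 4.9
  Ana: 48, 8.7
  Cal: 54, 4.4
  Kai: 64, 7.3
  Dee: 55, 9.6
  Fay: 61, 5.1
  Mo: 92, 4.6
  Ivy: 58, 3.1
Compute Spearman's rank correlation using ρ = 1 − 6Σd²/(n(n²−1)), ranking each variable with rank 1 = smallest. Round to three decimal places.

Ranks of variable 1: 7, 1, 2, 6, 3, 5, 8, 4
Ranks of variable 2: 4, 7, 2, 6, 8, 5, 3, 1
d = r₁ − r₂: 3, -6, 0, 0, -5, 0, 5, 3
d²: 9, 36, 0, 0, 25, 0, 25, 9; Σd² = 104
ρ = 1 − 6·104/(8·63) = 1 − 624/504 = -0.238

-0.238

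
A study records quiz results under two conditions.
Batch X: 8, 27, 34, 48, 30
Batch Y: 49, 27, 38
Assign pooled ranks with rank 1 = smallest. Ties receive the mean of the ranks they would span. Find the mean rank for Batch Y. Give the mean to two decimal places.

Sorted (ascending): 8, 27, 27, 30, 34, 38, 48, 49
The 2 values of 27 occupy positions 2–3 → average rank (2+3)/2 = 2.5.
Batch Y values → pooled ranks: 49→8, 27→2.5, 38→6
Mean rank = (8 + 2.5 + 6) / 3 = 5.50

5.50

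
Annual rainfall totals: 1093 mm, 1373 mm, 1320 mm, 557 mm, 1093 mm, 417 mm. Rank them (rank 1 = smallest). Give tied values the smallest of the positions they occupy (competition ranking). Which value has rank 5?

Sorted (ascending): 417, 557, 1093, 1093, 1320, 1373
The 2 values of 1093 occupy positions 3–4 → each gets rank 3.
Rank 5 → value 1320.

1320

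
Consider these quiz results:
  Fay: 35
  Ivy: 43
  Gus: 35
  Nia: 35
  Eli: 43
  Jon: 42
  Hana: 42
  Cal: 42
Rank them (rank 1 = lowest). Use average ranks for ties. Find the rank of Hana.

Sorted (ascending): 35, 35, 35, 42, 42, 42, 43, 43
The 3 values of 35 occupy positions 1–3 → average rank 2.
The 3 values of 42 occupy positions 4–6 → average rank 5.
The 2 values of 43 occupy positions 7–8 → average rank (7+8)/2 = 7.5.
Hana has value 42 → rank 5.

5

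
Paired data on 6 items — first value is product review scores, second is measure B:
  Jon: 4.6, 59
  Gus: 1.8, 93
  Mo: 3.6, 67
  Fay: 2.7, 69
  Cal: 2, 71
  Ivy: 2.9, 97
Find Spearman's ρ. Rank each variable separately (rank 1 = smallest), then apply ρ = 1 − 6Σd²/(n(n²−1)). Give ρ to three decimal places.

Ranks of variable 1: 6, 1, 5, 3, 2, 4
Ranks of variable 2: 1, 5, 2, 3, 4, 6
d = r₁ − r₂: 5, -4, 3, 0, -2, -2
d²: 25, 16, 9, 0, 4, 4; Σd² = 58
ρ = 1 − 6·58/(6·35) = 1 − 348/210 = -0.657

-0.657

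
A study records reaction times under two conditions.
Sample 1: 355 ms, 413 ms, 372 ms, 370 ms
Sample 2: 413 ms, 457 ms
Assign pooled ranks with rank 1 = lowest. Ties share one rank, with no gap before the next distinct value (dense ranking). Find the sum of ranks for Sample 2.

9

Sorted (ascending): 355, 370, 372, 413, 413, 457
The 2 values of 413 share dense rank 4.
Remaining distinct values take the next consecutive integers.
Sample 2 values → pooled ranks: 413→4, 457→5
Rank sum = 4 + 5 = 9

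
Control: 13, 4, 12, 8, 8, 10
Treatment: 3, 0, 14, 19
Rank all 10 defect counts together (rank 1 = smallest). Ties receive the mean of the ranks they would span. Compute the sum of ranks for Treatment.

22

Sorted (ascending): 0, 3, 4, 8, 8, 10, 12, 13, 14, 19
The 2 values of 8 occupy positions 4–5 → average rank (4+5)/2 = 4.5.
Treatment values → pooled ranks: 3→2, 0→1, 14→9, 19→10
Rank sum = 2 + 1 + 9 + 10 = 22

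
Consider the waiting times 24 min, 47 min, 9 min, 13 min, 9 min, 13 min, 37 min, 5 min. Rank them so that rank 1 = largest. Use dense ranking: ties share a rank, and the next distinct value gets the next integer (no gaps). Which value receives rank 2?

Sorted (descending): 47, 37, 24, 13, 13, 9, 9, 5
The 2 values of 13 share dense rank 4.
The 2 values of 9 share dense rank 5.
Remaining distinct values take the next consecutive integers.
Rank 2 → value 37.

37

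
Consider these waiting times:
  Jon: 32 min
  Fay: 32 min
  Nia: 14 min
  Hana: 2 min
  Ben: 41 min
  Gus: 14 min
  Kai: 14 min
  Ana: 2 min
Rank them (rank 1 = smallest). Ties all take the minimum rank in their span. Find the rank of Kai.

3

Sorted (ascending): 2, 2, 14, 14, 14, 32, 32, 41
The 2 values of 2 occupy positions 1–2 → each gets rank 1.
The 3 values of 14 occupy positions 3–5 → each gets rank 3.
The 2 values of 32 occupy positions 6–7 → each gets rank 6.
Kai has value 14 min → rank 3.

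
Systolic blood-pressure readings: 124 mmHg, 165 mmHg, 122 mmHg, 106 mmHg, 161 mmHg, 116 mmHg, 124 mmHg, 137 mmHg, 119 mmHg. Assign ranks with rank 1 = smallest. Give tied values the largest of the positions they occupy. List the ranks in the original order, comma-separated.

6, 9, 4, 1, 8, 2, 6, 7, 3

Sorted (ascending): 106, 116, 119, 122, 124, 124, 137, 161, 165
The 2 values of 124 occupy positions 5–6 → each gets rank 6.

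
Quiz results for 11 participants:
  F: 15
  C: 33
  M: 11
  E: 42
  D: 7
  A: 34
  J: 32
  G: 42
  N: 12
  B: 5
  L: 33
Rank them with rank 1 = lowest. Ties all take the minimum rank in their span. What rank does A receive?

Sorted (ascending): 5, 7, 11, 12, 15, 32, 33, 33, 34, 42, 42
The 2 values of 33 occupy positions 7–8 → each gets rank 7.
The 2 values of 42 occupy positions 10–11 → each gets rank 10.
A has value 34 → rank 9.

9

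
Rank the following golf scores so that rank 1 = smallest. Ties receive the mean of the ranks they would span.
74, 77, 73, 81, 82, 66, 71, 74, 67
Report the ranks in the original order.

5.5, 7, 4, 8, 9, 1, 3, 5.5, 2

Sorted (ascending): 66, 67, 71, 73, 74, 74, 77, 81, 82
The 2 values of 74 occupy positions 5–6 → average rank (5+6)/2 = 5.5.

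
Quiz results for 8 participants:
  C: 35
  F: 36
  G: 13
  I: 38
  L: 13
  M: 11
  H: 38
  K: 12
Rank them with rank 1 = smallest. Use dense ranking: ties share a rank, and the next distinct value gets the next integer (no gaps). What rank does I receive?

Sorted (ascending): 11, 12, 13, 13, 35, 36, 38, 38
The 2 values of 13 share dense rank 3.
The 2 values of 38 share dense rank 6.
Remaining distinct values take the next consecutive integers.
I has value 38 → rank 6.

6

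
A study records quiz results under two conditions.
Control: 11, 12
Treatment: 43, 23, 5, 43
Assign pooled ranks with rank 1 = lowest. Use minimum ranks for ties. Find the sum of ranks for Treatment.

Sorted (ascending): 5, 11, 12, 23, 43, 43
The 2 values of 43 occupy positions 5–6 → each gets rank 5.
Treatment values → pooled ranks: 43→5, 23→4, 5→1, 43→5
Rank sum = 5 + 4 + 1 + 5 = 15

15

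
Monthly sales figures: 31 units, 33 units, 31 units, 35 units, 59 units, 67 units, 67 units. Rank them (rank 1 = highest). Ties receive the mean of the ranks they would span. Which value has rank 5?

Sorted (descending): 67, 67, 59, 35, 33, 31, 31
The 2 values of 67 occupy positions 1–2 → average rank (1+2)/2 = 1.5.
The 2 values of 31 occupy positions 6–7 → average rank (6+7)/2 = 6.5.
Rank 5 → value 33.

33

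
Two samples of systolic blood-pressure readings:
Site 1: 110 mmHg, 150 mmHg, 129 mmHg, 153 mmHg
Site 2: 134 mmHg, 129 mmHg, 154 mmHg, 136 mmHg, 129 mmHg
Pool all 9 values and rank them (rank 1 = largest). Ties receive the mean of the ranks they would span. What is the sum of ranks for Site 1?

Sorted (descending): 154, 153, 150, 136, 134, 129, 129, 129, 110
The 3 values of 129 occupy positions 6–8 → average rank 7.
Site 1 values → pooled ranks: 110→9, 150→3, 129→7, 153→2
Rank sum = 9 + 3 + 7 + 2 = 21

21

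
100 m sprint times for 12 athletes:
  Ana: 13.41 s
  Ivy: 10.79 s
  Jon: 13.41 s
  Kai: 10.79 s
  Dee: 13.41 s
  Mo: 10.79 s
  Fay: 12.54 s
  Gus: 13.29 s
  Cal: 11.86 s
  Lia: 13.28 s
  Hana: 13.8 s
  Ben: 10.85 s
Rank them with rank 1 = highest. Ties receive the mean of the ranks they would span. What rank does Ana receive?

3

Sorted (descending): 13.8, 13.41, 13.41, 13.41, 13.29, 13.28, 12.54, 11.86, 10.85, 10.79, 10.79, 10.79
The 3 values of 13.41 occupy positions 2–4 → average rank 3.
The 3 values of 10.79 occupy positions 10–12 → average rank 11.
Ana has value 13.41 s → rank 3.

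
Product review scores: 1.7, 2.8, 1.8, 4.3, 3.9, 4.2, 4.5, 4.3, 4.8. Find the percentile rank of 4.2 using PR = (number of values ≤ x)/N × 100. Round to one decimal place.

55.6

N = 9.
Strictly below 4.2: 4. Equal to 4.2: 1.
PR = 5/9 × 100 = 55.6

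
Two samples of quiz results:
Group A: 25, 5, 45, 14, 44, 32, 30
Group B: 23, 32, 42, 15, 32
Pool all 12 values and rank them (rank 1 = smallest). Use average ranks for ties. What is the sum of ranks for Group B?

33

Sorted (ascending): 5, 14, 15, 23, 25, 30, 32, 32, 32, 42, 44, 45
The 3 values of 32 occupy positions 7–9 → average rank 8.
Group B values → pooled ranks: 23→4, 32→8, 42→10, 15→3, 32→8
Rank sum = 4 + 8 + 10 + 3 + 8 = 33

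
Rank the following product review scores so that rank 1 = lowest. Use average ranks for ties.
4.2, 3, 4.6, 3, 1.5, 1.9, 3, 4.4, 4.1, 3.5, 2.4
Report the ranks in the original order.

Sorted (ascending): 1.5, 1.9, 2.4, 3, 3, 3, 3.5, 4.1, 4.2, 4.4, 4.6
The 3 values of 3 occupy positions 4–6 → average rank 5.

9, 5, 11, 5, 1, 2, 5, 10, 8, 7, 3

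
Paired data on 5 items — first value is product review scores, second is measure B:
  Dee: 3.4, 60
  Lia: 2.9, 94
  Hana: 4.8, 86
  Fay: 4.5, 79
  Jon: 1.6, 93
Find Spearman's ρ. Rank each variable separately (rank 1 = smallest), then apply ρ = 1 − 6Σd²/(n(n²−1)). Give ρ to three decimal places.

-0.500

Ranks of variable 1: 3, 2, 5, 4, 1
Ranks of variable 2: 1, 5, 3, 2, 4
d = r₁ − r₂: 2, -3, 2, 2, -3
d²: 4, 9, 4, 4, 9; Σd² = 30
ρ = 1 − 6·30/(5·24) = 1 − 180/120 = -0.500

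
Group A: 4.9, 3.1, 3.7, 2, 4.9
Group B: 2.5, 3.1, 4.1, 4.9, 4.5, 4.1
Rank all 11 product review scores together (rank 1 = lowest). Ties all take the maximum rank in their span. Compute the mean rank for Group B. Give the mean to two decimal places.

6.50

Sorted (ascending): 2, 2.5, 3.1, 3.1, 3.7, 4.1, 4.1, 4.5, 4.9, 4.9, 4.9
The 2 values of 3.1 occupy positions 3–4 → each gets rank 4.
The 2 values of 4.1 occupy positions 6–7 → each gets rank 7.
The 3 values of 4.9 occupy positions 9–11 → each gets rank 11.
Group B values → pooled ranks: 2.5→2, 3.1→4, 4.1→7, 4.9→11, 4.5→8, 4.1→7
Mean rank = (2 + 4 + 7 + 11 + 8 + 7) / 6 = 6.50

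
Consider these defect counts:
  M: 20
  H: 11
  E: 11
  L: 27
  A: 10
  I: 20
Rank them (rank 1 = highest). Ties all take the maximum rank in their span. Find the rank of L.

Sorted (descending): 27, 20, 20, 11, 11, 10
The 2 values of 20 occupy positions 2–3 → each gets rank 3.
The 2 values of 11 occupy positions 4–5 → each gets rank 5.
L has value 27 → rank 1.

1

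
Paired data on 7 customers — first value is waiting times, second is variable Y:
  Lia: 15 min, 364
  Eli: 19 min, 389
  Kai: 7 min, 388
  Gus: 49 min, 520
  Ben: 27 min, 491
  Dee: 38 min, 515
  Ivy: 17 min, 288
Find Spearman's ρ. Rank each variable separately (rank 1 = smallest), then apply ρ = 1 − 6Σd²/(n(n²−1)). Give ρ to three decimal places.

Ranks of variable 1: 2, 4, 1, 7, 5, 6, 3
Ranks of variable 2: 2, 4, 3, 7, 5, 6, 1
d = r₁ − r₂: 0, 0, -2, 0, 0, 0, 2
d²: 0, 0, 4, 0, 0, 0, 4; Σd² = 8
ρ = 1 − 6·8/(7·48) = 1 − 48/336 = 0.857

0.857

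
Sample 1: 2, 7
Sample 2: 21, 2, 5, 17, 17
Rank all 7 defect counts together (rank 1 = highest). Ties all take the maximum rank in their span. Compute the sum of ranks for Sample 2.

Sorted (descending): 21, 17, 17, 7, 5, 2, 2
The 2 values of 17 occupy positions 2–3 → each gets rank 3.
The 2 values of 2 occupy positions 6–7 → each gets rank 7.
Sample 2 values → pooled ranks: 21→1, 2→7, 5→5, 17→3, 17→3
Rank sum = 1 + 7 + 5 + 3 + 3 = 19

19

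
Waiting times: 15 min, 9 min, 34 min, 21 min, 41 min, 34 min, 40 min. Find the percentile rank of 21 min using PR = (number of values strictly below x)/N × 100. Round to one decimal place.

28.6

N = 7.
Strictly below 21: 2. Equal to 21: 1.
PR = 2/7 × 100 = 28.6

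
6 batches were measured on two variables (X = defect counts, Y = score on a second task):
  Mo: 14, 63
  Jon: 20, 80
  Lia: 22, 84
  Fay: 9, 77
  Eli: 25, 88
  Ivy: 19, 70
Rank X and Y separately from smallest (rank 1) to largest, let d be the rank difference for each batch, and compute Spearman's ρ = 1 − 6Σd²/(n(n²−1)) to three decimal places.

0.829

Ranks of variable 1: 2, 4, 5, 1, 6, 3
Ranks of variable 2: 1, 4, 5, 3, 6, 2
d = r₁ − r₂: 1, 0, 0, -2, 0, 1
d²: 1, 0, 0, 4, 0, 1; Σd² = 6
ρ = 1 − 6·6/(6·35) = 1 − 36/210 = 0.829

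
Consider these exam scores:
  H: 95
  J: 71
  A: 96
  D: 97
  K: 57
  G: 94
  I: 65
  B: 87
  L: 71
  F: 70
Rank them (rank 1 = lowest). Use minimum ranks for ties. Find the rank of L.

4

Sorted (ascending): 57, 65, 70, 71, 71, 87, 94, 95, 96, 97
The 2 values of 71 occupy positions 4–5 → each gets rank 4.
L has value 71 → rank 4.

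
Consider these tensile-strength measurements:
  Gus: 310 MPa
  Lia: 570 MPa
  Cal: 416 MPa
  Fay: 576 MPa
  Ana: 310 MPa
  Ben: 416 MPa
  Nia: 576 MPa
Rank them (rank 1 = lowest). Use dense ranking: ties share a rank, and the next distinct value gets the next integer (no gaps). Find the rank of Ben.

Sorted (ascending): 310, 310, 416, 416, 570, 576, 576
The 2 values of 310 share dense rank 1.
The 2 values of 416 share dense rank 2.
The 2 values of 576 share dense rank 4.
Remaining distinct values take the next consecutive integers.
Ben has value 416 MPa → rank 2.

2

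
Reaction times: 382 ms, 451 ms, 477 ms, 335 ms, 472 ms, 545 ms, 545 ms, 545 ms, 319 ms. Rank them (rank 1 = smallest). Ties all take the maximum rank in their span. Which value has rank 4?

451

Sorted (ascending): 319, 335, 382, 451, 472, 477, 545, 545, 545
The 3 values of 545 occupy positions 7–9 → each gets rank 9.
Rank 4 → value 451.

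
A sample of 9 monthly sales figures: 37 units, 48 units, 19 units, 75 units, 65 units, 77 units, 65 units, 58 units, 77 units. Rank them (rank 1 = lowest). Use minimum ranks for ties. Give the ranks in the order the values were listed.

Sorted (ascending): 19, 37, 48, 58, 65, 65, 75, 77, 77
The 2 values of 65 occupy positions 5–6 → each gets rank 5.
The 2 values of 77 occupy positions 8–9 → each gets rank 8.

2, 3, 1, 7, 5, 8, 5, 4, 8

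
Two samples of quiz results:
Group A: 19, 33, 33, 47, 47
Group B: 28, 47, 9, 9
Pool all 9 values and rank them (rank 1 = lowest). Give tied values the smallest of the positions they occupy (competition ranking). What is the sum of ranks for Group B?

Sorted (ascending): 9, 9, 19, 28, 33, 33, 47, 47, 47
The 2 values of 9 occupy positions 1–2 → each gets rank 1.
The 2 values of 33 occupy positions 5–6 → each gets rank 5.
The 3 values of 47 occupy positions 7–9 → each gets rank 7.
Group B values → pooled ranks: 28→4, 47→7, 9→1, 9→1
Rank sum = 4 + 7 + 1 + 1 = 13

13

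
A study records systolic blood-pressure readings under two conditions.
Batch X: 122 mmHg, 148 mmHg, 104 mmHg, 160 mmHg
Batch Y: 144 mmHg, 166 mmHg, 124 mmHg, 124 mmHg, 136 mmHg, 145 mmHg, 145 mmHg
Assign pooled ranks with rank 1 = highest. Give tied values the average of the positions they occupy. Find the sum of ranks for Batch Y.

40

Sorted (descending): 166, 160, 148, 145, 145, 144, 136, 124, 124, 122, 104
The 2 values of 145 occupy positions 4–5 → average rank (4+5)/2 = 4.5.
The 2 values of 124 occupy positions 8–9 → average rank (8+9)/2 = 8.5.
Batch Y values → pooled ranks: 144→6, 166→1, 124→8.5, 124→8.5, 136→7, 145→4.5, 145→4.5
Rank sum = 6 + 1 + 8.5 + 8.5 + 7 + 4.5 + 4.5 = 40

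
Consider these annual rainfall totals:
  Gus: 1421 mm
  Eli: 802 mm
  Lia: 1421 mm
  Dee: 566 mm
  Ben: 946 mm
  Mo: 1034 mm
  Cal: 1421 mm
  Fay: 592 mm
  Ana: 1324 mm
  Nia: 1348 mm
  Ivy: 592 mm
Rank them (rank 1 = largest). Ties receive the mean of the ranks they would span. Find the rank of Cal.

Sorted (descending): 1421, 1421, 1421, 1348, 1324, 1034, 946, 802, 592, 592, 566
The 3 values of 1421 occupy positions 1–3 → average rank 2.
The 2 values of 592 occupy positions 9–10 → average rank (9+10)/2 = 9.5.
Cal has value 1421 mm → rank 2.

2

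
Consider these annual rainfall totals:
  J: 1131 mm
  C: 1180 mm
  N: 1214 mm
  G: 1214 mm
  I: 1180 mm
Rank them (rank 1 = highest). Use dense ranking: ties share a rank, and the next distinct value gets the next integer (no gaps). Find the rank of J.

Sorted (descending): 1214, 1214, 1180, 1180, 1131
The 2 values of 1214 share dense rank 1.
The 2 values of 1180 share dense rank 2.
Remaining distinct values take the next consecutive integers.
J has value 1131 mm → rank 3.

3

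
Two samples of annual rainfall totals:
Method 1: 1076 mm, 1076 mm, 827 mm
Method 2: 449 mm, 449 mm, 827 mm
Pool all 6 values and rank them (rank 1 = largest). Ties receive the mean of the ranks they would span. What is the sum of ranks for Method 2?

14.5

Sorted (descending): 1076, 1076, 827, 827, 449, 449
The 2 values of 1076 occupy positions 1–2 → average rank (1+2)/2 = 1.5.
The 2 values of 827 occupy positions 3–4 → average rank (3+4)/2 = 3.5.
The 2 values of 449 occupy positions 5–6 → average rank (5+6)/2 = 5.5.
Method 2 values → pooled ranks: 449→5.5, 449→5.5, 827→3.5
Rank sum = 5.5 + 5.5 + 3.5 = 14.5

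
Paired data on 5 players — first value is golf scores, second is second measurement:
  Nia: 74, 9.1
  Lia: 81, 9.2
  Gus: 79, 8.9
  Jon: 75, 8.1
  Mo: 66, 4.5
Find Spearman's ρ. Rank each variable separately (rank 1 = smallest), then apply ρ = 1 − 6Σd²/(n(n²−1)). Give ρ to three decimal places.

Ranks of variable 1: 2, 5, 4, 3, 1
Ranks of variable 2: 4, 5, 3, 2, 1
d = r₁ − r₂: -2, 0, 1, 1, 0
d²: 4, 0, 1, 1, 0; Σd² = 6
ρ = 1 − 6·6/(5·24) = 1 − 36/120 = 0.700

0.700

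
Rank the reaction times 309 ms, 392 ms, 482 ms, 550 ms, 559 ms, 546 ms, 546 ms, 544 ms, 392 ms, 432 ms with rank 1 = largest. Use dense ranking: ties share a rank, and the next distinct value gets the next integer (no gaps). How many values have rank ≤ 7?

9

Sorted (descending): 559, 550, 546, 546, 544, 482, 432, 392, 392, 309
The 2 values of 546 share dense rank 3.
The 2 values of 392 share dense rank 7.
Remaining distinct values take the next consecutive integers.
Ranks ≤ 7: {1, 2, 3, 3, 4, 5, 6, 7, 7} → 9 values.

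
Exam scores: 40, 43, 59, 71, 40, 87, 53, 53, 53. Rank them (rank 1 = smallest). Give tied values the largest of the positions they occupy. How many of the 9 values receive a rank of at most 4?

Sorted (ascending): 40, 40, 43, 53, 53, 53, 59, 71, 87
The 2 values of 40 occupy positions 1–2 → each gets rank 2.
The 3 values of 53 occupy positions 4–6 → each gets rank 6.
Ranks ≤ 4: {2, 2, 3} → 3 values.

3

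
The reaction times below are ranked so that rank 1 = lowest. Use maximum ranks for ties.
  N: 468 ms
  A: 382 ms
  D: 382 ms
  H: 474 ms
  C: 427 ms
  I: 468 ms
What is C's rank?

Sorted (ascending): 382, 382, 427, 468, 468, 474
The 2 values of 382 occupy positions 1–2 → each gets rank 2.
The 2 values of 468 occupy positions 4–5 → each gets rank 5.
C has value 427 ms → rank 3.

3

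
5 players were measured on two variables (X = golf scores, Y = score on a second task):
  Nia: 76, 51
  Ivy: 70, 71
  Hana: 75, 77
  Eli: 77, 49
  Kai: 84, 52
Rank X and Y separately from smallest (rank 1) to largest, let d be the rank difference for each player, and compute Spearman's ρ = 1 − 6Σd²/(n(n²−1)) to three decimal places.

Ranks of variable 1: 3, 1, 2, 4, 5
Ranks of variable 2: 2, 4, 5, 1, 3
d = r₁ − r₂: 1, -3, -3, 3, 2
d²: 1, 9, 9, 9, 4; Σd² = 32
ρ = 1 − 6·32/(5·24) = 1 − 192/120 = -0.600

-0.600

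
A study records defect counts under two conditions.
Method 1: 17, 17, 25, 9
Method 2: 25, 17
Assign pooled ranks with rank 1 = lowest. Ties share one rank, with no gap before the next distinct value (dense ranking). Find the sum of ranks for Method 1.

Sorted (ascending): 9, 17, 17, 17, 25, 25
The 3 values of 17 share dense rank 2.
The 2 values of 25 share dense rank 3.
Remaining distinct values take the next consecutive integers.
Method 1 values → pooled ranks: 17→2, 17→2, 25→3, 9→1
Rank sum = 2 + 2 + 3 + 1 = 8

8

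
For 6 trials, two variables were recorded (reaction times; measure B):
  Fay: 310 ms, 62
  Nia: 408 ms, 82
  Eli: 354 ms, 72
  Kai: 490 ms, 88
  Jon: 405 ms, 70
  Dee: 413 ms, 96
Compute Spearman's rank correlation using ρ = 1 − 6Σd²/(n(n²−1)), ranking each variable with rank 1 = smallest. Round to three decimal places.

0.886

Ranks of variable 1: 1, 4, 2, 6, 3, 5
Ranks of variable 2: 1, 4, 3, 5, 2, 6
d = r₁ − r₂: 0, 0, -1, 1, 1, -1
d²: 0, 0, 1, 1, 1, 1; Σd² = 4
ρ = 1 − 6·4/(6·35) = 1 − 24/210 = 0.886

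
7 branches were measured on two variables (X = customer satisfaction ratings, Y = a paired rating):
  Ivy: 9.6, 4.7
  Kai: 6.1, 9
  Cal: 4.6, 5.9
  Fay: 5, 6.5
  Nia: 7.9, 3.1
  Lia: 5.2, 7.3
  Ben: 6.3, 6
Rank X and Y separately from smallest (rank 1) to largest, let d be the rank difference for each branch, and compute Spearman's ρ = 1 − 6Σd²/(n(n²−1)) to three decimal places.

-0.464

Ranks of variable 1: 7, 4, 1, 2, 6, 3, 5
Ranks of variable 2: 2, 7, 3, 5, 1, 6, 4
d = r₁ − r₂: 5, -3, -2, -3, 5, -3, 1
d²: 25, 9, 4, 9, 25, 9, 1; Σd² = 82
ρ = 1 − 6·82/(7·48) = 1 − 492/336 = -0.464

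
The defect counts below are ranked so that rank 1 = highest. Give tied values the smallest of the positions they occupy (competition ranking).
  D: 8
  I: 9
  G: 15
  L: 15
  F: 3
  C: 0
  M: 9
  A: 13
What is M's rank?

4

Sorted (descending): 15, 15, 13, 9, 9, 8, 3, 0
The 2 values of 15 occupy positions 1–2 → each gets rank 1.
The 2 values of 9 occupy positions 4–5 → each gets rank 4.
M has value 9 → rank 4.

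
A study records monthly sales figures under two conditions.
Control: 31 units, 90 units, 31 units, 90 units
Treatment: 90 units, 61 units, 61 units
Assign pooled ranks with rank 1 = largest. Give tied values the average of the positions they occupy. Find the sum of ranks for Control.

Sorted (descending): 90, 90, 90, 61, 61, 31, 31
The 3 values of 90 occupy positions 1–3 → average rank 2.
The 2 values of 61 occupy positions 4–5 → average rank (4+5)/2 = 4.5.
The 2 values of 31 occupy positions 6–7 → average rank (6+7)/2 = 6.5.
Control values → pooled ranks: 31→6.5, 90→2, 31→6.5, 90→2
Rank sum = 6.5 + 2 + 6.5 + 2 = 17

17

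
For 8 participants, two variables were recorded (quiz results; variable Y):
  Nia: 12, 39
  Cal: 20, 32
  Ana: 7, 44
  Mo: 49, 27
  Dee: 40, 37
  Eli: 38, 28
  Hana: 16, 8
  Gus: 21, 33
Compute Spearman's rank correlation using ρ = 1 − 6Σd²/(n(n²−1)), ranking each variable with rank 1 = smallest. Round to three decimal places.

Ranks of variable 1: 2, 4, 1, 8, 7, 6, 3, 5
Ranks of variable 2: 7, 4, 8, 2, 6, 3, 1, 5
d = r₁ − r₂: -5, 0, -7, 6, 1, 3, 2, 0
d²: 25, 0, 49, 36, 1, 9, 4, 0; Σd² = 124
ρ = 1 − 6·124/(8·63) = 1 − 744/504 = -0.476

-0.476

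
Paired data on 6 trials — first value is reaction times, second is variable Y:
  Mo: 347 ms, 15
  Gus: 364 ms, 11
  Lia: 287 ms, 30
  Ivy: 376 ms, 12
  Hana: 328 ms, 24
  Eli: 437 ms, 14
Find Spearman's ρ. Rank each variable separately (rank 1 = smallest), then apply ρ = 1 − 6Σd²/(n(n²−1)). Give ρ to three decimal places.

Ranks of variable 1: 3, 4, 1, 5, 2, 6
Ranks of variable 2: 4, 1, 6, 2, 5, 3
d = r₁ − r₂: -1, 3, -5, 3, -3, 3
d²: 1, 9, 25, 9, 9, 9; Σd² = 62
ρ = 1 − 6·62/(6·35) = 1 − 372/210 = -0.771

-0.771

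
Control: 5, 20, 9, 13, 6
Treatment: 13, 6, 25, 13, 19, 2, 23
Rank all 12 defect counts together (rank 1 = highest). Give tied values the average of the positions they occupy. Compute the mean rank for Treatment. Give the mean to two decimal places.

Sorted (descending): 25, 23, 20, 19, 13, 13, 13, 9, 6, 6, 5, 2
The 3 values of 13 occupy positions 5–7 → average rank 6.
The 2 values of 6 occupy positions 9–10 → average rank (9+10)/2 = 9.5.
Treatment values → pooled ranks: 13→6, 6→9.5, 25→1, 13→6, 19→4, 2→12, 23→2
Mean rank = (6 + 9.5 + 1 + 6 + 4 + 12 + 2) / 7 = 5.79

5.79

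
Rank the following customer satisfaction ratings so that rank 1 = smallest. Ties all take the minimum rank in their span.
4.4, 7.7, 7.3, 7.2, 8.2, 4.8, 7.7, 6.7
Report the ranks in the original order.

1, 6, 5, 4, 8, 2, 6, 3

Sorted (ascending): 4.4, 4.8, 6.7, 7.2, 7.3, 7.7, 7.7, 8.2
The 2 values of 7.7 occupy positions 6–7 → each gets rank 6.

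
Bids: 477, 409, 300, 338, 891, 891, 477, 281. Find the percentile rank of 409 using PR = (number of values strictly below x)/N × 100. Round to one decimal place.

37.5

N = 8.
Strictly below 409: 3. Equal to 409: 1.
PR = 3/8 × 100 = 37.5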